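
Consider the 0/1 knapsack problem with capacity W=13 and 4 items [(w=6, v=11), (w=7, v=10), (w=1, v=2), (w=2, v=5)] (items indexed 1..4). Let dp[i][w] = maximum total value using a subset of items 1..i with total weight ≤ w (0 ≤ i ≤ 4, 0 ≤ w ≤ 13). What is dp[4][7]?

i\w   0   1   2   3   4   5   6   7   8   9  10  11  12  13
  0   0   0   0   0   0   0   0   0   0   0   0   0   0   0
  1   0   0   0   0   0   0  11  11  11  11  11  11  11  11
  2   0   0   0   0   0   0  11  11  11  11  11  11  11  21
  3   0   2   2   2   2   2  11  13  13  13  13  13  13  21
  4   0   2   5   7   7   7  11  13  16  18  18  18  18  21

13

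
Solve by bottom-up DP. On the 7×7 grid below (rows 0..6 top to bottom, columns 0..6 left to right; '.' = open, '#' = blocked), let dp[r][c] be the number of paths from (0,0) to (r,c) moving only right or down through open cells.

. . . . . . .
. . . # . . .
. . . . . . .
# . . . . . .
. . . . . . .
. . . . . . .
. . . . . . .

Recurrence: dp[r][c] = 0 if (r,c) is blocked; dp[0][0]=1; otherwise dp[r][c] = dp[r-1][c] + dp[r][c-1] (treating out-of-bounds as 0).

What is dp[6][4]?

151

r\c   0   1   2   3   4   5   6
  0   1   1   1   1   1   1   1
  1   1   2   3   0   1   2   3
  2   1   3   6   6   7   9  12
  3   0   3   9  15  22  31  43
  4   0   3  12  27  49  80 123
  5   0   3  15  42  91 171 294
  6   0   3  18  60 151 322 616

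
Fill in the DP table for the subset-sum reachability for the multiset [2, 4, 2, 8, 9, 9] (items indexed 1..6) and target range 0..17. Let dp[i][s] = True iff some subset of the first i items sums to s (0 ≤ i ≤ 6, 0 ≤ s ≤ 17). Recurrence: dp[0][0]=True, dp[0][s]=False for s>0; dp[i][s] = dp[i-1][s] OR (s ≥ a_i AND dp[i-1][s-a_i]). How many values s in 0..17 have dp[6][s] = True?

i\s   0   1   2   3   4   5   6   7   8   9  10  11  12  13  14  15  16  17
  0   T   F   F   F   F   F   F   F   F   F   F   F   F   F   F   F   F   F
  1   T   F   T   F   F   F   F   F   F   F   F   F   F   F   F   F   F   F
  2   T   F   T   F   T   F   T   F   F   F   F   F   F   F   F   F   F   F
  3   T   F   T   F   T   F   T   F   T   F   F   F   F   F   F   F   F   F
  4   T   F   T   F   T   F   T   F   T   F   T   F   T   F   T   F   T   F
  5   T   F   T   F   T   F   T   F   T   T   T   T   T   T   T   T   T   T
  6   T   F   T   F   T   F   T   F   T   T   T   T   T   T   T   T   T   T

14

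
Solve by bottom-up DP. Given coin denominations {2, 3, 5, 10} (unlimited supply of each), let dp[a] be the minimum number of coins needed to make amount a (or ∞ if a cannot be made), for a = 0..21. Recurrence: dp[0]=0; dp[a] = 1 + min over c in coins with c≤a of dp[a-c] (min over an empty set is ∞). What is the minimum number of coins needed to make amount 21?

4

 a  0  1  2  3  4  5  6  7  8  9 10 11 12 13 14 15 16 17 18 19 20 21
dp  0  -  1  1  2  1  2  2  2  3  1  3  2  2  3  2  3  3  3  4  2  4
(- denotes ∞ / unreachable)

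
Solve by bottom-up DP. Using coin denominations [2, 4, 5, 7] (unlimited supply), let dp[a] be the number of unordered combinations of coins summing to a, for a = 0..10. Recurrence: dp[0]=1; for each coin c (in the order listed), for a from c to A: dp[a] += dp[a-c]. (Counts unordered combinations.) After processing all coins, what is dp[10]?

4

after  coin     0     1     2     3     4     5     6     7     8     9    10
          2     1     0     1     0     1     0     1     0     1     0     1
          4     1     0     1     0     2     0     2     0     3     0     3
          5     1     0     1     0     2     1     2     1     3     2     4
          7     1     0     1     0     2     1     2     2     3     3     4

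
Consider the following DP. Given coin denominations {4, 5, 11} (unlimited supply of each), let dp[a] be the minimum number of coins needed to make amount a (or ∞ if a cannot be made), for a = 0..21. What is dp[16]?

 a  0  1  2  3  4  5  6  7  8  9 10 11 12 13 14 15 16 17 18 19 20 21
dp  0  -  -  -  1  1  -  -  2  2  2  1  3  3  3  2  2  4  4  3  3  3
(- denotes ∞ / unreachable)

2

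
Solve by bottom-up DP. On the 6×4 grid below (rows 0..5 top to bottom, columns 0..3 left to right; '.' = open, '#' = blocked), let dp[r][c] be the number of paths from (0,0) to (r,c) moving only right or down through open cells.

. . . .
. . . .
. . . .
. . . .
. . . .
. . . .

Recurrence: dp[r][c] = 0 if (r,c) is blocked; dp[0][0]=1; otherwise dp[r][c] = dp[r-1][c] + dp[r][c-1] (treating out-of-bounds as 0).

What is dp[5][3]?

56

r\c   0   1   2   3
  0   1   1   1   1
  1   1   2   3   4
  2   1   3   6  10
  3   1   4  10  20
  4   1   5  15  35
  5   1   6  21  56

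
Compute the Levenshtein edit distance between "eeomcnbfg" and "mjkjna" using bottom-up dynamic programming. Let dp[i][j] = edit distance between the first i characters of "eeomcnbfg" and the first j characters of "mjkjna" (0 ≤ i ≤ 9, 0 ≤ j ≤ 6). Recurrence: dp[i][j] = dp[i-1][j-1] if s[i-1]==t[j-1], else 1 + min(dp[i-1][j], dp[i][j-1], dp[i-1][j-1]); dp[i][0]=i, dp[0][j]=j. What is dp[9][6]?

8

   ''  m  j  k  j  n  a
''  0  1  2  3  4  5  6
 e  1  1  2  3  4  5  6
 e  2  2  2  3  4  5  6
 o  3  3  3  3  4  5  6
 m  4  3  4  4  4  5  6
 c  5  4  4  5  5  5  6
 n  6  5  5  5  6  5  6
 b  7  6  6  6  6  6  6
 f  8  7  7  7  7  7  7
 g  9  8  8  8  8  8  8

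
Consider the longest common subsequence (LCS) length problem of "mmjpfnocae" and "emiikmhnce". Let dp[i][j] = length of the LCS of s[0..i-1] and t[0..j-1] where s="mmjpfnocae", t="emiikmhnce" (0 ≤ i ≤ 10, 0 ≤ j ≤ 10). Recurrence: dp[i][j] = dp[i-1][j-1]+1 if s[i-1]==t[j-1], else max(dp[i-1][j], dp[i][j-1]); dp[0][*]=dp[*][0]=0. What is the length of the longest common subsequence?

5

   ''  e  m  i  i  k  m  h  n  c  e
''  0  0  0  0  0  0  0  0  0  0  0
 m  0  0  1  1  1  1  1  1  1  1  1
 m  0  0  1  1  1  1  2  2  2  2  2
 j  0  0  1  1  1  1  2  2  2  2  2
 p  0  0  1  1  1  1  2  2  2  2  2
 f  0  0  1  1  1  1  2  2  2  2  2
 n  0  0  1  1  1  1  2  2  3  3  3
 o  0  0  1  1  1  1  2  2  3  3  3
 c  0  0  1  1  1  1  2  2  3  4  4
 a  0  0  1  1  1  1  2  2  3  4  4
 e  0  1  1  1  1  1  2  2  3  4  5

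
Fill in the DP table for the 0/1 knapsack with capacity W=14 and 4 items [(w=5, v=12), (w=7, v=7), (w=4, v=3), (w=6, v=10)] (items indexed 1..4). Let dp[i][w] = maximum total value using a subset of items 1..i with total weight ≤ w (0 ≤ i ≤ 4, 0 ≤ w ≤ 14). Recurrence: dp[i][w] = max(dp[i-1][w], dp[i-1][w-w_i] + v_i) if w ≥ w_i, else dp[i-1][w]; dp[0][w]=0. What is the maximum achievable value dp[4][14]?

i\w   0   1   2   3   4   5   6   7   8   9  10  11  12  13  14
  0   0   0   0   0   0   0   0   0   0   0   0   0   0   0   0
  1   0   0   0   0   0  12  12  12  12  12  12  12  12  12  12
  2   0   0   0   0   0  12  12  12  12  12  12  12  19  19  19
  3   0   0   0   0   3  12  12  12  12  15  15  15  19  19  19
  4   0   0   0   0   3  12  12  12  12  15  15  22  22  22  22

22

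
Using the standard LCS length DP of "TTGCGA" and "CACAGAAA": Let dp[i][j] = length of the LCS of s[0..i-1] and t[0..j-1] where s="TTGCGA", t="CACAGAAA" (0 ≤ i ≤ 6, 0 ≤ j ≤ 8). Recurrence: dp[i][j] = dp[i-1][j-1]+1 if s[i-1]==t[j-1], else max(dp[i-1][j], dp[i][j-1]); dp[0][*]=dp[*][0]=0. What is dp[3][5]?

1

   ''  C  A  C  A  G  A  A  A
''  0  0  0  0  0  0  0  0  0
 T  0  0  0  0  0  0  0  0  0
 T  0  0  0  0  0  0  0  0  0
 G  0  0  0  0  0  1  1  1  1
 C  0  1  1  1  1  1  1  1  1
 G  0  1  1  1  1  2  2  2  2
 A  0  1  2  2  2  2  3  3  3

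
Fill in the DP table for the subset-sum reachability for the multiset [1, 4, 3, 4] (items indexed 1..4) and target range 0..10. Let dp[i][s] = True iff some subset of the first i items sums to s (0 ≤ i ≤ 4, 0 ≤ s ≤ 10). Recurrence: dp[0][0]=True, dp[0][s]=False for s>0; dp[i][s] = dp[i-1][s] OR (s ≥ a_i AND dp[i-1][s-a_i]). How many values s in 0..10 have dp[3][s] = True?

i\s   0   1   2   3   4   5   6   7   8   9  10
  0   T   F   F   F   F   F   F   F   F   F   F
  1   T   T   F   F   F   F   F   F   F   F   F
  2   T   T   F   F   T   T   F   F   F   F   F
  3   T   T   F   T   T   T   F   T   T   F   F
  4   T   T   F   T   T   T   F   T   T   T   F

7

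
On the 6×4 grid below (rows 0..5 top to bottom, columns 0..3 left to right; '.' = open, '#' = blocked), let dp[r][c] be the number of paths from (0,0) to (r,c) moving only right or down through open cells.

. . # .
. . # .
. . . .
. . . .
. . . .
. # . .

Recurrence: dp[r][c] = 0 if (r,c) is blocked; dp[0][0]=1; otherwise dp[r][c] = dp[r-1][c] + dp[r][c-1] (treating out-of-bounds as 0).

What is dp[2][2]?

3

r\c   0   1   2   3
  0   1   1   0   0
  1   1   2   0   0
  2   1   3   3   3
  3   1   4   7  10
  4   1   5  12  22
  5   1   0  12  34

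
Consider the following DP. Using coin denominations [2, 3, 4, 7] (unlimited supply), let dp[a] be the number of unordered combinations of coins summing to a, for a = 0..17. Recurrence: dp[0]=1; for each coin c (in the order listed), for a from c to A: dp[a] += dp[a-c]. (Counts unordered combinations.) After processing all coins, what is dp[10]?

6

after  coin     0     1     2     3     4     5     6     7     8     9    10    11    12    13    14    15    16    17
          2     1     0     1     0     1     0     1     0     1     0     1     0     1     0     1     0     1     0
          3     1     0     1     1     1     1     2     1     2     2     2     2     3     2     3     3     3     3
          4     1     0     1     1     2     1     3     2     4     3     5     4     7     5     8     7    10     8
          7     1     0     1     1     2     1     3     3     4     4     6     6     8     8    11    11    14    14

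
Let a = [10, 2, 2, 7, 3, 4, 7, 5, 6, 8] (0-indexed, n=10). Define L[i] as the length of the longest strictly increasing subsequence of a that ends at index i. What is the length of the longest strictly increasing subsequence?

   i    0    1    2    3    4    5    6    7    8    9
a[i]   10    2    2    7    3    4    7    5    6    8
L[i]    1    1    1    2    2    3    4    4    5    6

6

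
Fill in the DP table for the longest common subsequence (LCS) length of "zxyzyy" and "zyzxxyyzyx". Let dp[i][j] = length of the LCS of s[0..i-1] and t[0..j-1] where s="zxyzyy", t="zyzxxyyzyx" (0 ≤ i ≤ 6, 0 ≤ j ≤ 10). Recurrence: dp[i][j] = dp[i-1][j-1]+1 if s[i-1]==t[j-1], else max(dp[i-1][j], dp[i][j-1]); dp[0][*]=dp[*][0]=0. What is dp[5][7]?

4

   ''  z  y  z  x  x  y  y  z  y  x
''  0  0  0  0  0  0  0  0  0  0  0
 z  0  1  1  1  1  1  1  1  1  1  1
 x  0  1  1  1  2  2  2  2  2  2  2
 y  0  1  2  2  2  2  3  3  3  3  3
 z  0  1  2  3  3  3  3  3  4  4  4
 y  0  1  2  3  3  3  4  4  4  5  5
 y  0  1  2  3  3  3  4  5  5  5  5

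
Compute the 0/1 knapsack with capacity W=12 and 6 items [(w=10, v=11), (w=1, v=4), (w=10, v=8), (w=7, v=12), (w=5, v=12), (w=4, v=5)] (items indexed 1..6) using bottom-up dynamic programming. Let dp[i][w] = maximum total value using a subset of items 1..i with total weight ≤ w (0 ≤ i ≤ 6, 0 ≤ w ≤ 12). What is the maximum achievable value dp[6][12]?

24

i\w   0   1   2   3   4   5   6   7   8   9  10  11  12
  0   0   0   0   0   0   0   0   0   0   0   0   0   0
  1   0   0   0   0   0   0   0   0   0   0  11  11  11
  2   0   4   4   4   4   4   4   4   4   4  11  15  15
  3   0   4   4   4   4   4   4   4   4   4  11  15  15
  4   0   4   4   4   4   4   4  12  16  16  16  16  16
  5   0   4   4   4   4  12  16  16  16  16  16  16  24
  6   0   4   4   4   5  12  16  16  16  17  21  21  24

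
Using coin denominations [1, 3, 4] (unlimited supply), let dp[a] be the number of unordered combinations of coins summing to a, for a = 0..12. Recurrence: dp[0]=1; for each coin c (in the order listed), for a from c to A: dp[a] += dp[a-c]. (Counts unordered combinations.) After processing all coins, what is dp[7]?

5

after  coin     0     1     2     3     4     5     6     7     8     9    10    11    12
          1     1     1     1     1     1     1     1     1     1     1     1     1     1
          3     1     1     1     2     2     2     3     3     3     4     4     4     5
          4     1     1     1     2     3     3     4     5     6     7     8     9    11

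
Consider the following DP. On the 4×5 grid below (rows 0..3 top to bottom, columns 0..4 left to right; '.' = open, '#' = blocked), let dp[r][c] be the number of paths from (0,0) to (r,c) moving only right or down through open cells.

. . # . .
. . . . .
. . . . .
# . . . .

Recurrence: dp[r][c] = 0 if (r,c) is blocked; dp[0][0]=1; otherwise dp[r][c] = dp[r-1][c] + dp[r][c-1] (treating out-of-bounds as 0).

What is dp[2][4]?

9

r\c   0   1   2   3   4
  0   1   1   0   0   0
  1   1   2   2   2   2
  2   1   3   5   7   9
  3   0   3   8  15  24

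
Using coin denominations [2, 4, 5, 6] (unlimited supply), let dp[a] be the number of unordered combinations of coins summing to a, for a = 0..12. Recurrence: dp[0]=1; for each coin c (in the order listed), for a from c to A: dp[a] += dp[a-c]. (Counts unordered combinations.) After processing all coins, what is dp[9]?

after  coin     0     1     2     3     4     5     6     7     8     9    10    11    12
          2     1     0     1     0     1     0     1     0     1     0     1     0     1
          4     1     0     1     0     2     0     2     0     3     0     3     0     4
          5     1     0     1     0     2     1     2     1     3     2     4     2     5
          6     1     0     1     0     2     1     3     1     4     2     6     3     8

2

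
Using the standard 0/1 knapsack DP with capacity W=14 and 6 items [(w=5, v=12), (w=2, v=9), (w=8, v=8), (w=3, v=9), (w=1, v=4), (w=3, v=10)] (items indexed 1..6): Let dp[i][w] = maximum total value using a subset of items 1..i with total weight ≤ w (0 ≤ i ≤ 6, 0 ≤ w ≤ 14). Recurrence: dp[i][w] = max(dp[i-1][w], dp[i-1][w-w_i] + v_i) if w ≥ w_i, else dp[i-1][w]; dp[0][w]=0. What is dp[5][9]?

25

i\w   0   1   2   3   4   5   6   7   8   9  10  11  12  13  14
  0   0   0   0   0   0   0   0   0   0   0   0   0   0   0   0
  1   0   0   0   0   0  12  12  12  12  12  12  12  12  12  12
  2   0   0   9   9   9  12  12  21  21  21  21  21  21  21  21
  3   0   0   9   9   9  12  12  21  21  21  21  21  21  21  21
  4   0   0   9   9   9  18  18  21  21  21  30  30  30  30  30
  5   0   4   9  13  13  18  22  22  25  25  30  34  34  34  34
  6   0   4   9  13  14  19  23  23  28  32  32  35  35  40  44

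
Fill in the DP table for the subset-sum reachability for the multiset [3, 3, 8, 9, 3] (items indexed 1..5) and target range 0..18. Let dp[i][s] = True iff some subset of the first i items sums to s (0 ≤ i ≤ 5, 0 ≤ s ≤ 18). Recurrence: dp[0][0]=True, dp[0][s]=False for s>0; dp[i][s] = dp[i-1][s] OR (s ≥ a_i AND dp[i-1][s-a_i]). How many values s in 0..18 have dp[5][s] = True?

i\s   0   1   2   3   4   5   6   7   8   9  10  11  12  13  14  15  16  17  18
  0   T   F   F   F   F   F   F   F   F   F   F   F   F   F   F   F   F   F   F
  1   T   F   F   T   F   F   F   F   F   F   F   F   F   F   F   F   F   F   F
  2   T   F   F   T   F   F   T   F   F   F   F   F   F   F   F   F   F   F   F
  3   T   F   F   T   F   F   T   F   T   F   F   T   F   F   T   F   F   F   F
  4   T   F   F   T   F   F   T   F   T   T   F   T   T   F   T   T   F   T   F
  5   T   F   F   T   F   F   T   F   T   T   F   T   T   F   T   T   F   T   T

11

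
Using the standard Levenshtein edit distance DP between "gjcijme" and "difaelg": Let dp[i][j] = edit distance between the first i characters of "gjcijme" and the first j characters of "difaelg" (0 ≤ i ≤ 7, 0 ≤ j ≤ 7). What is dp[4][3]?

   ''  d  i  f  a  e  l  g
''  0  1  2  3  4  5  6  7
 g  1  1  2  3  4  5  6  6
 j  2  2  2  3  4  5  6  7
 c  3  3  3  3  4  5  6  7
 i  4  4  3  4  4  5  6  7
 j  5  5  4  4  5  5  6  7
 m  6  6  5  5  5  6  6  7
 e  7  7  6  6  6  5  6  7

4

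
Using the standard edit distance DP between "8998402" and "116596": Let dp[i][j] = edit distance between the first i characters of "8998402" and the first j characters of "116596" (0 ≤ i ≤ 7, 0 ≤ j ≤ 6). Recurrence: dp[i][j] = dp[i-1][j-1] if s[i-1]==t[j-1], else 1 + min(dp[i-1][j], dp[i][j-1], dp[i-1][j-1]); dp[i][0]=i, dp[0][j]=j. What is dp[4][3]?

4

   ''  1  1  6  5  9  6
''  0  1  2  3  4  5  6
 8  1  1  2  3  4  5  6
 9  2  2  2  3  4  4  5
 9  3  3  3  3  4  4  5
 8  4  4  4  4  4  5  5
 4  5  5  5  5  5  5  6
 0  6  6  6  6  6  6  6
 2  7  7  7  7  7  7  7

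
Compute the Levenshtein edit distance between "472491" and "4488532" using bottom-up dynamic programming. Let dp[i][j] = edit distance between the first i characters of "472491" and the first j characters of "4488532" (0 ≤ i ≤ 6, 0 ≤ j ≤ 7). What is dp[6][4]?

4

   ''  4  4  8  8  5  3  2
''  0  1  2  3  4  5  6  7
 4  1  0  1  2  3  4  5  6
 7  2  1  1  2  3  4  5  6
 2  3  2  2  2  3  4  5  5
 4  4  3  2  3  3  4  5  6
 9  5  4  3  3  4  4  5  6
 1  6  5  4  4  4  5  5  6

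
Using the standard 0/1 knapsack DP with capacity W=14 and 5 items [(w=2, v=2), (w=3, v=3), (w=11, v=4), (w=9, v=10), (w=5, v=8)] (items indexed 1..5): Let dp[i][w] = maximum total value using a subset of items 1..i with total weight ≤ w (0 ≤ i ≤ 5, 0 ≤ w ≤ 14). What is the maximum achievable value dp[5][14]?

18

i\w   0   1   2   3   4   5   6   7   8   9  10  11  12  13  14
  0   0   0   0   0   0   0   0   0   0   0   0   0   0   0   0
  1   0   0   2   2   2   2   2   2   2   2   2   2   2   2   2
  2   0   0   2   3   3   5   5   5   5   5   5   5   5   5   5
  3   0   0   2   3   3   5   5   5   5   5   5   5   5   6   7
  4   0   0   2   3   3   5   5   5   5  10  10  12  13  13  15
  5   0   0   2   3   3   8   8  10  11  11  13  13  13  13  18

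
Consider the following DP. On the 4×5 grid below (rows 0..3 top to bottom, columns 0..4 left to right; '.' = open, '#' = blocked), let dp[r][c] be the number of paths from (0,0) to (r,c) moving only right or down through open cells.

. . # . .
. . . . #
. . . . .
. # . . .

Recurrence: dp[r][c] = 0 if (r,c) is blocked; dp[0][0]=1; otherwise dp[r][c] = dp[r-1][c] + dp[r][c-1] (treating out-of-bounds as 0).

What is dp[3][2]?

r\c   0   1   2   3   4
  0   1   1   0   0   0
  1   1   2   2   2   0
  2   1   3   5   7   7
  3   1   0   5  12  19

5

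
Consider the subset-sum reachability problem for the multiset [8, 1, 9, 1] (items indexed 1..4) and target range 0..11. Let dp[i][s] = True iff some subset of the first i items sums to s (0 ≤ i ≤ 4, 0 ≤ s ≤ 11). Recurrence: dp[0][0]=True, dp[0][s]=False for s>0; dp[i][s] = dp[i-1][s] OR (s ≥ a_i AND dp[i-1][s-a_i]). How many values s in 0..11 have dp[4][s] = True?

i\s   0   1   2   3   4   5   6   7   8   9  10  11
  0   T   F   F   F   F   F   F   F   F   F   F   F
  1   T   F   F   F   F   F   F   F   T   F   F   F
  2   T   T   F   F   F   F   F   F   T   T   F   F
  3   T   T   F   F   F   F   F   F   T   T   T   F
  4   T   T   T   F   F   F   F   F   T   T   T   T

7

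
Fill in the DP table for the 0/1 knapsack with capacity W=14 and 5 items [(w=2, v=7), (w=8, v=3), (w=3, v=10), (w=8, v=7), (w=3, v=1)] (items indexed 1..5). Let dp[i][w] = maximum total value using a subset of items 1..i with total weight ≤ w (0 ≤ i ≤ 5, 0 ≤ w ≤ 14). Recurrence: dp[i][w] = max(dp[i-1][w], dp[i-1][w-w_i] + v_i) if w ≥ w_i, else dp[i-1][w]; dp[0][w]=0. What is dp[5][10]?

i\w   0   1   2   3   4   5   6   7   8   9  10  11  12  13  14
  0   0   0   0   0   0   0   0   0   0   0   0   0   0   0   0
  1   0   0   7   7   7   7   7   7   7   7   7   7   7   7   7
  2   0   0   7   7   7   7   7   7   7   7  10  10  10  10  10
  3   0   0   7  10  10  17  17  17  17  17  17  17  17  20  20
  4   0   0   7  10  10  17  17  17  17  17  17  17  17  24  24
  5   0   0   7  10  10  17  17  17  18  18  18  18  18  24  24

18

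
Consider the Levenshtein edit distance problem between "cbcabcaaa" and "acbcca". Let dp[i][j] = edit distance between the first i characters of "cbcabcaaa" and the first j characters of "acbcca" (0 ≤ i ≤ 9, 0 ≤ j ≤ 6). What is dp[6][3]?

   ''  a  c  b  c  c  a
''  0  1  2  3  4  5  6
 c  1  1  1  2  3  4  5
 b  2  2  2  1  2  3  4
 c  3  3  2  2  1  2  3
 a  4  3  3  3  2  2  2
 b  5  4  4  3  3  3  3
 c  6  5  4  4  3  3  4
 a  7  6  5  5  4  4  3
 a  8  7  6  6  5  5  4
 a  9  8  7  7  6  6  5

4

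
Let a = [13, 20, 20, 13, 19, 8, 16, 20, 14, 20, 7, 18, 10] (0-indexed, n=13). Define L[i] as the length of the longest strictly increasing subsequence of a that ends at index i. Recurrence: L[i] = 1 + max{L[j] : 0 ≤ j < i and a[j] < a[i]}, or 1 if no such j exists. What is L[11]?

   i    0    1    2    3    4    5    6    7    8    9   10   11   12
a[i]   13   20   20   13   19    8   16   20   14   20    7   18   10
L[i]    1    2    2    1    2    1    2    3    2    3    1    3    2

3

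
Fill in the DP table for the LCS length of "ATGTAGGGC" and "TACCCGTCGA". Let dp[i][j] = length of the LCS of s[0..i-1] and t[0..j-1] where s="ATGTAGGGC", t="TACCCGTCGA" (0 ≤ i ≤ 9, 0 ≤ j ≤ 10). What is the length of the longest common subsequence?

4

   ''  T  A  C  C  C  G  T  C  G  A
''  0  0  0  0  0  0  0  0  0  0  0
 A  0  0  1  1  1  1  1  1  1  1  1
 T  0  1  1  1  1  1  1  2  2  2  2
 G  0  1  1  1  1  1  2  2  2  3  3
 T  0  1  1  1  1  1  2  3  3  3  3
 A  0  1  2  2  2  2  2  3  3  3  4
 G  0  1  2  2  2  2  3  3  3  4  4
 G  0  1  2  2  2  2  3  3  3  4  4
 G  0  1  2  2  2  2  3  3  3  4  4
 C  0  1  2  3  3  3  3  3  4  4  4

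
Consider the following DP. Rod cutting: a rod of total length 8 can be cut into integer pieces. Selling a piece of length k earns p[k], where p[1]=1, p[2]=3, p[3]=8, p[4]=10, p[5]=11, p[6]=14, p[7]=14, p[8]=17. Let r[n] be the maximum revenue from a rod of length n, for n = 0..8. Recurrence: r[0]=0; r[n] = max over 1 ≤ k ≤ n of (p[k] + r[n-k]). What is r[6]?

16

   n    0    1    2    3    4    5    6    7    8
r[n]    0    1    3    8   10   11   16   18   20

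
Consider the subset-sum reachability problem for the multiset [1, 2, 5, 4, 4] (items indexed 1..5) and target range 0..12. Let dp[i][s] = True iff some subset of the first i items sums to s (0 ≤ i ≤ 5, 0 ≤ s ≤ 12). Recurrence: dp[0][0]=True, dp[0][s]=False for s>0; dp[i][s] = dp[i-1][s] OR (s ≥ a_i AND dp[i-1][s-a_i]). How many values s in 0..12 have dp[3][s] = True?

8

i\s   0   1   2   3   4   5   6   7   8   9  10  11  12
  0   T   F   F   F   F   F   F   F   F   F   F   F   F
  1   T   T   F   F   F   F   F   F   F   F   F   F   F
  2   T   T   T   T   F   F   F   F   F   F   F   F   F
  3   T   T   T   T   F   T   T   T   T   F   F   F   F
  4   T   T   T   T   T   T   T   T   T   T   T   T   T
  5   T   T   T   T   T   T   T   T   T   T   T   T   T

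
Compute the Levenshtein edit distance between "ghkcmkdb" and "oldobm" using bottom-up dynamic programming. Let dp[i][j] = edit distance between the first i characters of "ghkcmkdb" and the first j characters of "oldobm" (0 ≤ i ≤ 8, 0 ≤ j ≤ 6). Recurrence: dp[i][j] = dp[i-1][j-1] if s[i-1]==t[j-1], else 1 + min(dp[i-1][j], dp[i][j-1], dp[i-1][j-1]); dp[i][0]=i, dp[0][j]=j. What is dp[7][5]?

7

   ''  o  l  d  o  b  m
''  0  1  2  3  4  5  6
 g  1  1  2  3  4  5  6
 h  2  2  2  3  4  5  6
 k  3  3  3  3  4  5  6
 c  4  4  4  4  4  5  6
 m  5  5  5  5  5  5  5
 k  6  6  6  6  6  6  6
 d  7  7  7  6  7  7  7
 b  8  8  8  7  7  7  8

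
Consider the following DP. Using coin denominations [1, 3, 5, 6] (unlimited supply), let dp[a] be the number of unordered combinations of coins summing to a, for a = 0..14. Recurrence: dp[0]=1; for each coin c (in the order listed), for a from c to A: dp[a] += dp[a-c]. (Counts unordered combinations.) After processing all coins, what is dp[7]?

after  coin     0     1     2     3     4     5     6     7     8     9    10    11    12    13    14
          1     1     1     1     1     1     1     1     1     1     1     1     1     1     1     1
          3     1     1     1     2     2     2     3     3     3     4     4     4     5     5     5
          5     1     1     1     2     2     3     4     4     5     6     7     8     9    10    11
          6     1     1     1     2     2     3     5     5     6     8     9    11    14    15    17

5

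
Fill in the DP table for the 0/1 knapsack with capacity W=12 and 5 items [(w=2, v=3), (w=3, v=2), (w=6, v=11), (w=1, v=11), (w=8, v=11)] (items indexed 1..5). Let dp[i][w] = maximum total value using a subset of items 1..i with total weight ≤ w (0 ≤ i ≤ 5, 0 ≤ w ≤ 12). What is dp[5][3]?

14

i\w   0   1   2   3   4   5   6   7   8   9  10  11  12
  0   0   0   0   0   0   0   0   0   0   0   0   0   0
  1   0   0   3   3   3   3   3   3   3   3   3   3   3
  2   0   0   3   3   3   5   5   5   5   5   5   5   5
  3   0   0   3   3   3   5  11  11  14  14  14  16  16
  4   0  11  11  14  14  14  16  22  22  25  25  25  27
  5   0  11  11  14  14  14  16  22  22  25  25  25  27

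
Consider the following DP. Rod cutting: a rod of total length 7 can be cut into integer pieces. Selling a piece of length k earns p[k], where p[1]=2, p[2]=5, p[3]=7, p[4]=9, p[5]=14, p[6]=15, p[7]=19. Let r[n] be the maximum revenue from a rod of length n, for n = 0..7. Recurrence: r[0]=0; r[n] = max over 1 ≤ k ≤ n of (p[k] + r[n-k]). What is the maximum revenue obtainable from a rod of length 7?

   n    0    1    2    3    4    5    6    7
r[n]    0    2    5    7   10   14   16   19

19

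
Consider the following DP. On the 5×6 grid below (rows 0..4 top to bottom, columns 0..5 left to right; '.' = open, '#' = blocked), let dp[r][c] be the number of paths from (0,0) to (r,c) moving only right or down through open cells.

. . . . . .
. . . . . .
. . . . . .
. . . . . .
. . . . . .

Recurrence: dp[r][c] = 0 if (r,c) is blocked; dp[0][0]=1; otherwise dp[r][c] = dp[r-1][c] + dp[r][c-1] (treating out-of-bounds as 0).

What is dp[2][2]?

r\c   0   1   2   3   4   5
  0   1   1   1   1   1   1
  1   1   2   3   4   5   6
  2   1   3   6  10  15  21
  3   1   4  10  20  35  56
  4   1   5  15  35  70 126

6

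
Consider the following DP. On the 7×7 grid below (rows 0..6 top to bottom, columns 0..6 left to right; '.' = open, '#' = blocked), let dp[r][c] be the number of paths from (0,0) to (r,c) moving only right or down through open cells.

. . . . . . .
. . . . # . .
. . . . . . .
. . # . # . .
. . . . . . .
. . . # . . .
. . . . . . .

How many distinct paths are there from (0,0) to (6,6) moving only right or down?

r\c   0   1   2   3   4   5   6
  0   1   1   1   1   1   1   1
  1   1   2   3   4   0   1   2
  2   1   3   6  10  10  11  13
  3   1   4   0  10   0  11  24
  4   1   5   5  15  15  26  50
  5   1   6  11   0  15  41  91
  6   1   7  18  18  33  74 165

165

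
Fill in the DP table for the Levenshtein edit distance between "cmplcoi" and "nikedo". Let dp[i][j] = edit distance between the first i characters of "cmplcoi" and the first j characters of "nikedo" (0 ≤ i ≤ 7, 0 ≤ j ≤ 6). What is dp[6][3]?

6

   ''  n  i  k  e  d  o
''  0  1  2  3  4  5  6
 c  1  1  2  3  4  5  6
 m  2  2  2  3  4  5  6
 p  3  3  3  3  4  5  6
 l  4  4  4  4  4  5  6
 c  5  5  5  5  5  5  6
 o  6  6  6  6  6  6  5
 i  7  7  6  7  7  7  6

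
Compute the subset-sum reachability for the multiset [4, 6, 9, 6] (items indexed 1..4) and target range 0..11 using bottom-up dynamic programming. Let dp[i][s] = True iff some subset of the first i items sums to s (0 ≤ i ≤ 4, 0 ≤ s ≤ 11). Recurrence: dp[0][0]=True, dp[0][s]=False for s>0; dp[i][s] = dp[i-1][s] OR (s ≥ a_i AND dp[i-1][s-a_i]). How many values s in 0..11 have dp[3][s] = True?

5

i\s   0   1   2   3   4   5   6   7   8   9  10  11
  0   T   F   F   F   F   F   F   F   F   F   F   F
  1   T   F   F   F   T   F   F   F   F   F   F   F
  2   T   F   F   F   T   F   T   F   F   F   T   F
  3   T   F   F   F   T   F   T   F   F   T   T   F
  4   T   F   F   F   T   F   T   F   F   T   T   F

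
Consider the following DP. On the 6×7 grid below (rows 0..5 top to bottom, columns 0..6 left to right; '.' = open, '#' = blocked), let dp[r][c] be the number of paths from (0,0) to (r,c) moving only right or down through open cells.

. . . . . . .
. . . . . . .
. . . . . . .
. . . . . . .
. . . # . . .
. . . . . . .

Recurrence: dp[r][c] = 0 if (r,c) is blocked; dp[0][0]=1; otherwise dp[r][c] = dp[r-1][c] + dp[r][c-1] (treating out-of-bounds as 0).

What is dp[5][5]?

147

r\c   0   1   2   3   4   5   6
  0   1   1   1   1   1   1   1
  1   1   2   3   4   5   6   7
  2   1   3   6  10  15  21  28
  3   1   4  10  20  35  56  84
  4   1   5  15   0  35  91 175
  5   1   6  21  21  56 147 322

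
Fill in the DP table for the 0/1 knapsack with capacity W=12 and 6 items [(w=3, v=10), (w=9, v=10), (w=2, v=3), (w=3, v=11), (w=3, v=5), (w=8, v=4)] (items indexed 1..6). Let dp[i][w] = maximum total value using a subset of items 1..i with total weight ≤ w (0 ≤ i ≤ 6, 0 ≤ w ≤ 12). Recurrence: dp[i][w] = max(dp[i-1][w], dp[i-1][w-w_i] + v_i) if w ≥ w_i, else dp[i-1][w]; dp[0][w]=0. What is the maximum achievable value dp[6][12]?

i\w   0   1   2   3   4   5   6   7   8   9  10  11  12
  0   0   0   0   0   0   0   0   0   0   0   0   0   0
  1   0   0   0  10  10  10  10  10  10  10  10  10  10
  2   0   0   0  10  10  10  10  10  10  10  10  10  20
  3   0   0   3  10  10  13  13  13  13  13  13  13  20
  4   0   0   3  11  11  14  21  21  24  24  24  24  24
  5   0   0   3  11  11  14  21  21  24  26  26  29  29
  6   0   0   3  11  11  14  21  21  24  26  26  29  29

29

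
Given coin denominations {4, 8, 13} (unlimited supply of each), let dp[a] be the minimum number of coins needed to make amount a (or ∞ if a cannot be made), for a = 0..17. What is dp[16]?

 a  0  1  2  3  4  5  6  7  8  9 10 11 12 13 14 15 16 17
dp  0  -  -  -  1  -  -  -  1  -  -  -  2  1  -  -  2  2
(- denotes ∞ / unreachable)

2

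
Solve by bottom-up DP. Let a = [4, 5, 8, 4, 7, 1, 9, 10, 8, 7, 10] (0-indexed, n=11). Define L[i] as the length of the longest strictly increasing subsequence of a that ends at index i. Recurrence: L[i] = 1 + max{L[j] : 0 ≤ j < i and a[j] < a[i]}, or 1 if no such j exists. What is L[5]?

   i    0    1    2    3    4    5    6    7    8    9   10
a[i]    4    5    8    4    7    1    9   10    8    7   10
L[i]    1    2    3    1    3    1    4    5    4    3    5

1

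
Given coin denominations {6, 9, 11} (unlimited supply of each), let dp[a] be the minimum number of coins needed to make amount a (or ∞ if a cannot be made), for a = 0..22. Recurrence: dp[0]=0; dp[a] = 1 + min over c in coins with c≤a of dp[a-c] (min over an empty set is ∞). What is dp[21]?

3

 a  0  1  2  3  4  5  6  7  8  9 10 11 12 13 14 15 16 17 18 19 20 21 22
dp  0  -  -  -  -  -  1  -  -  1  -  1  2  -  -  2  -  2  2  -  2  3  2
(- denotes ∞ / unreachable)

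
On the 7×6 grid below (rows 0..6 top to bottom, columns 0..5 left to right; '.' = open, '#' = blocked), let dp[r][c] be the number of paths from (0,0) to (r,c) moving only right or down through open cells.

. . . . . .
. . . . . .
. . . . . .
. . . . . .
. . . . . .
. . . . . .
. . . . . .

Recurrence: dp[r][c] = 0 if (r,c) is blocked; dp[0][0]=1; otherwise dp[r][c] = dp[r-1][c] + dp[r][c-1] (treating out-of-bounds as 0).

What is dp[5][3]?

56

r\c   0   1   2   3   4   5
  0   1   1   1   1   1   1
  1   1   2   3   4   5   6
  2   1   3   6  10  15  21
  3   1   4  10  20  35  56
  4   1   5  15  35  70 126
  5   1   6  21  56 126 252
  6   1   7  28  84 210 462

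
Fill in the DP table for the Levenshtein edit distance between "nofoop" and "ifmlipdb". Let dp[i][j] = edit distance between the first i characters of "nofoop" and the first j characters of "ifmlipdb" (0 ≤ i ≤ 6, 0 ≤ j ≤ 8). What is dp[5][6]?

6

   ''  i  f  m  l  i  p  d  b
''  0  1  2  3  4  5  6  7  8
 n  1  1  2  3  4  5  6  7  8
 o  2  2  2  3  4  5  6  7  8
 f  3  3  2  3  4  5  6  7  8
 o  4  4  3  3  4  5  6  7  8
 o  5  5  4  4  4  5  6  7  8
 p  6  6  5  5  5  5  5  6  7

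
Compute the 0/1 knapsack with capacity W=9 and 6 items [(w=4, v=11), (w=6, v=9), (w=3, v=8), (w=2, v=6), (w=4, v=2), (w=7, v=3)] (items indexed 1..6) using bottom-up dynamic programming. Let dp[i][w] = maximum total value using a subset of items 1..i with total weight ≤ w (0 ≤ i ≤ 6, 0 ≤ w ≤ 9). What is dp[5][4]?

11

i\w   0   1   2   3   4   5   6   7   8   9
  0   0   0   0   0   0   0   0   0   0   0
  1   0   0   0   0  11  11  11  11  11  11
  2   0   0   0   0  11  11  11  11  11  11
  3   0   0   0   8  11  11  11  19  19  19
  4   0   0   6   8  11  14  17  19  19  25
  5   0   0   6   8  11  14  17  19  19  25
  6   0   0   6   8  11  14  17  19  19  25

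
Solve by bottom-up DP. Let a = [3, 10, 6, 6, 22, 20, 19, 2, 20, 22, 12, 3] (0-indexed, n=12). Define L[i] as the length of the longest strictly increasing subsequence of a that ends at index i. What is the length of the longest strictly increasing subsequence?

5

   i    0    1    2    3    4    5    6    7    8    9   10   11
a[i]    3   10    6    6   22   20   19    2   20   22   12    3
L[i]    1    2    2    2    3    3    3    1    4    5    3    2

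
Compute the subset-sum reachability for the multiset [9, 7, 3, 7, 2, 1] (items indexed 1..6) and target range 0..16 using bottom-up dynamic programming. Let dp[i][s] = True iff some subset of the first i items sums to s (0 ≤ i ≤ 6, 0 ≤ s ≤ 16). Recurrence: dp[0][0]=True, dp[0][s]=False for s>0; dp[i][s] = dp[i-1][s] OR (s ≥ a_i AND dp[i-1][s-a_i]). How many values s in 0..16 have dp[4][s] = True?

i\s   0   1   2   3   4   5   6   7   8   9  10  11  12  13  14  15  16
  0   T   F   F   F   F   F   F   F   F   F   F   F   F   F   F   F   F
  1   T   F   F   F   F   F   F   F   F   T   F   F   F   F   F   F   F
  2   T   F   F   F   F   F   F   T   F   T   F   F   F   F   F   F   T
  3   T   F   F   T   F   F   F   T   F   T   T   F   T   F   F   F   T
  4   T   F   F   T   F   F   F   T   F   T   T   F   T   F   T   F   T
  5   T   F   T   T   F   T   F   T   F   T   T   T   T   F   T   F   T
  6   T   T   T   T   T   T   T   T   T   T   T   T   T   T   T   T   T

8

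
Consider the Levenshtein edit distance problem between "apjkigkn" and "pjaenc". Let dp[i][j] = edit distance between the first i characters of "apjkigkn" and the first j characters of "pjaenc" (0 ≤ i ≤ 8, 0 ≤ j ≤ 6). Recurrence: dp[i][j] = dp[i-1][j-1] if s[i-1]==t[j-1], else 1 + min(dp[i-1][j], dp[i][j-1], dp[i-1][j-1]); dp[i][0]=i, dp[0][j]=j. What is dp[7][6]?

5

   ''  p  j  a  e  n  c
''  0  1  2  3  4  5  6
 a  1  1  2  2  3  4  5
 p  2  1  2  3  3  4  5
 j  3  2  1  2  3  4  5
 k  4  3  2  2  3  4  5
 i  5  4  3  3  3  4  5
 g  6  5  4  4  4  4  5
 k  7  6  5  5  5  5  5
 n  8  7  6  6  6  5  6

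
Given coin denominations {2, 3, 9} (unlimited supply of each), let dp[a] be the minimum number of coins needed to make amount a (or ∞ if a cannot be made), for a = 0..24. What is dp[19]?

 a  0  1  2  3  4  5  6  7  8  9 10 11 12 13 14 15 16 17 18 19 20 21 22 23 24
dp  0  -  1  1  2  2  2  3  3  1  4  2  2  3  3  3  4  4  2  5  3  3  4  4  4
(- denotes ∞ / unreachable)

5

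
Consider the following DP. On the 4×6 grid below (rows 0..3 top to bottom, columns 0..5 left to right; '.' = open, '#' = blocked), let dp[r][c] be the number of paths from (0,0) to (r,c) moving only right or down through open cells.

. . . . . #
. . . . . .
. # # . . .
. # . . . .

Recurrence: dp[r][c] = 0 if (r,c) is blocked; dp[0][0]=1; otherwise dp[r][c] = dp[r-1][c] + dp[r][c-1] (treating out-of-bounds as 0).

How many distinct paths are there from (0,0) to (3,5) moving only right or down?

r\c   0   1   2   3   4   5
  0   1   1   1   1   1   0
  1   1   2   3   4   5   5
  2   1   0   0   4   9  14
  3   1   0   0   4  13  27

27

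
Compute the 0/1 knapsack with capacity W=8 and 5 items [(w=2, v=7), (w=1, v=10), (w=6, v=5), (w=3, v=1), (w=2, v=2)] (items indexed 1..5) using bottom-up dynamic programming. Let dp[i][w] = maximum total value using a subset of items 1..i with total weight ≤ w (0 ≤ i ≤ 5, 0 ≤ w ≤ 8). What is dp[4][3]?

17

i\w   0   1   2   3   4   5   6   7   8
  0   0   0   0   0   0   0   0   0   0
  1   0   0   7   7   7   7   7   7   7
  2   0  10  10  17  17  17  17  17  17
  3   0  10  10  17  17  17  17  17  17
  4   0  10  10  17  17  17  18  18  18
  5   0  10  10  17  17  19  19  19  20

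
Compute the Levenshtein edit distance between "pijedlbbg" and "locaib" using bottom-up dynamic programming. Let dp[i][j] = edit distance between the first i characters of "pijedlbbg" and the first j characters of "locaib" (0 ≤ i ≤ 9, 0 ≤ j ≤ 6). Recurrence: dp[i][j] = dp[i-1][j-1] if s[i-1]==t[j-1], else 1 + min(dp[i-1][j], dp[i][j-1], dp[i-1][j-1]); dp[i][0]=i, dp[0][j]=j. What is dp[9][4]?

8

   ''  l  o  c  a  i  b
''  0  1  2  3  4  5  6
 p  1  1  2  3  4  5  6
 i  2  2  2  3  4  4  5
 j  3  3  3  3  4  5  5
 e  4  4  4  4  4  5  6
 d  5  5  5  5  5  5  6
 l  6  5  6  6  6  6  6
 b  7  6  6  7  7  7  6
 b  8  7  7  7  8  8  7
 g  9  8  8  8  8  9  8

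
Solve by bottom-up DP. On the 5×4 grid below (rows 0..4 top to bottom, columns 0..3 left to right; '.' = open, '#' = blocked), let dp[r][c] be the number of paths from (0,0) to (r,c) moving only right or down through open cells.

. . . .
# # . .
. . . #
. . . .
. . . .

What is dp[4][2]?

r\c   0   1   2   3
  0   1   1   1   1
  1   0   0   1   2
  2   0   0   1   0
  3   0   0   1   1
  4   0   0   1   2

1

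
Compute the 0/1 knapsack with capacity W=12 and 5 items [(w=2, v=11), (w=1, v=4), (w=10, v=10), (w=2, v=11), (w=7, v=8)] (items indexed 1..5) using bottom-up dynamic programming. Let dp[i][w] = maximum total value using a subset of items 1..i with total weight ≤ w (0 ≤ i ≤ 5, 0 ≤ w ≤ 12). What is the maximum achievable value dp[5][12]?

i\w   0   1   2   3   4   5   6   7   8   9  10  11  12
  0   0   0   0   0   0   0   0   0   0   0   0   0   0
  1   0   0  11  11  11  11  11  11  11  11  11  11  11
  2   0   4  11  15  15  15  15  15  15  15  15  15  15
  3   0   4  11  15  15  15  15  15  15  15  15  15  21
  4   0   4  11  15  22  26  26  26  26  26  26  26  26
  5   0   4  11  15  22  26  26  26  26  26  26  30  34

34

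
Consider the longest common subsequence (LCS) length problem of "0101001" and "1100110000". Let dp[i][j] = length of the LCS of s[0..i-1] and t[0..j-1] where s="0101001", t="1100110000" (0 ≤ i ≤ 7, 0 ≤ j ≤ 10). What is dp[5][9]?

   ''  1  1  0  0  1  1  0  0  0  0
''  0  0  0  0  0  0  0  0  0  0  0
 0  0  0  0  1  1  1  1  1  1  1  1
 1  0  1  1  1  1  2  2  2  2  2  2
 0  0  1  1  2  2  2  2  3  3  3  3
 1  0  1  2  2  2  3  3  3  3  3  3
 0  0  1  2  3  3  3  3  4  4  4  4
 0  0  1  2  3  4  4  4  4  5  5  5
 1  0  1  2  3  4  5  5  5  5  5  5

4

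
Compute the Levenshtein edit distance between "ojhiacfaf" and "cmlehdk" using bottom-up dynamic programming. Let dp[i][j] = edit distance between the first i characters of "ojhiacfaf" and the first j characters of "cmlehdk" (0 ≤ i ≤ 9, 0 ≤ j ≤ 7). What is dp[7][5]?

7

   ''  c  m  l  e  h  d  k
''  0  1  2  3  4  5  6  7
 o  1  1  2  3  4  5  6  7
 j  2  2  2  3  4  5  6  7
 h  3  3  3  3  4  4  5  6
 i  4  4  4  4  4  5  5  6
 a  5  5  5  5  5  5  6  6
 c  6  5  6  6  6  6  6  7
 f  7  6  6  7  7  7  7  7
 a  8  7  7  7  8  8  8  8
 f  9  8  8  8  8  9  9  9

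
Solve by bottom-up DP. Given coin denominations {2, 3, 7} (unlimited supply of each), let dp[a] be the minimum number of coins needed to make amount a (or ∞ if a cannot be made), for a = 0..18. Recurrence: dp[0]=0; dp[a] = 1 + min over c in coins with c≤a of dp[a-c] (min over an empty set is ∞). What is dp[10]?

2

 a  0  1  2  3  4  5  6  7  8  9 10 11 12 13 14 15 16 17 18
dp  0  -  1  1  2  2  2  1  3  2  2  3  3  3  2  4  3  3  4
(- denotes ∞ / unreachable)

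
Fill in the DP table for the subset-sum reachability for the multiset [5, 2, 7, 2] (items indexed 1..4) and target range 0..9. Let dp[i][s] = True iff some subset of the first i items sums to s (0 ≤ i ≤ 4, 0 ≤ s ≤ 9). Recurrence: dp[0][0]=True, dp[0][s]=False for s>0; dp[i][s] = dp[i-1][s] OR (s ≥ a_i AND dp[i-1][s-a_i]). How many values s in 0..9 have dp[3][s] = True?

i\s   0   1   2   3   4   5   6   7   8   9
  0   T   F   F   F   F   F   F   F   F   F
  1   T   F   F   F   F   T   F   F   F   F
  2   T   F   T   F   F   T   F   T   F   F
  3   T   F   T   F   F   T   F   T   F   T
  4   T   F   T   F   T   T   F   T   F   T

5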